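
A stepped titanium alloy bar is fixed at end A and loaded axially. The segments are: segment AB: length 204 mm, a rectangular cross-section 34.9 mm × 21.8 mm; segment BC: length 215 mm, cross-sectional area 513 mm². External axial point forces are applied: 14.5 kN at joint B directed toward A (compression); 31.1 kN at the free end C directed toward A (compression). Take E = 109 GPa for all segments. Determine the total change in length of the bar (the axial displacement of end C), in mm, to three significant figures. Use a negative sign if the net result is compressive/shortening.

Internal axial forces (sectioning from the free end, tension +): N_BC = -31.1 kN, N_AB = -45.6 kN.
A_AB = 760.8 mm².
δ_AB = -45600·204/(760.8·109000) = -0.1122 mm
δ_BC = -31100·215/(513·109000) = -0.1196 mm
δ = Σδ_i = -0.2318 mm.

-0.232 mm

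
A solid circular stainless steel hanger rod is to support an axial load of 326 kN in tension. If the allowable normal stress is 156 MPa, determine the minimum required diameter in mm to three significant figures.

Required area A ≥ P/σ_allow = 326000/156 = 2090 mm².
For a solid circular section, d ≥ √(4A/π) = 51.58 mm.

51.6 mm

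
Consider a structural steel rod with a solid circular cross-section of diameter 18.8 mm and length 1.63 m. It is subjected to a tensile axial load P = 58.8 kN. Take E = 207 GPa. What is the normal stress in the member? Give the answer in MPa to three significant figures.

A = 277.6 mm².
σ = N/A = 58800/277.6 = 211.8 MPa.

212 MPa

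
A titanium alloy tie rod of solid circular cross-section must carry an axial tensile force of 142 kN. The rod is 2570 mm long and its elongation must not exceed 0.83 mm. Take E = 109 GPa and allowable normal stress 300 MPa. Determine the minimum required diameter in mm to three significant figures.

Required area A ≥ P/σ_allow = 142000/300 = 473.3 mm².
For a solid circular section, d ≥ √(4A/π) = 24.55 mm.
Elongation limit: A ≥ PL/(Eδ_allow) = 142000·2570/(109000·0.83) = 4034 mm² ⇒ d ≥ 71.67 mm.
The elongation limit governs.

71.7 mm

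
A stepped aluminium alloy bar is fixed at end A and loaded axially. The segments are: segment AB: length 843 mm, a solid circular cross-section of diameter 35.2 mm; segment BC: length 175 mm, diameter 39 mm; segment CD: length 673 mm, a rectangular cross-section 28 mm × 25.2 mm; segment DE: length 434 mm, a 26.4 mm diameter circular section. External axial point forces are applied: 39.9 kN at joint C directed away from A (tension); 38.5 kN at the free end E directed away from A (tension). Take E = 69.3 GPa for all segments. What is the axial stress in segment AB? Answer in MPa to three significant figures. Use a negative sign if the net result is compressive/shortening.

80.6 MPa

Internal axial forces (sectioning from the free end, tension +): N_DE = 38.5 kN, N_CD = 38.5 kN, N_BC = 78.4 kN, N_AB = 78.4 kN.
A_AB = 973.1 mm².
σ_AB = N_AB/A_AB = 78400/973.1 = 80.56 MPa.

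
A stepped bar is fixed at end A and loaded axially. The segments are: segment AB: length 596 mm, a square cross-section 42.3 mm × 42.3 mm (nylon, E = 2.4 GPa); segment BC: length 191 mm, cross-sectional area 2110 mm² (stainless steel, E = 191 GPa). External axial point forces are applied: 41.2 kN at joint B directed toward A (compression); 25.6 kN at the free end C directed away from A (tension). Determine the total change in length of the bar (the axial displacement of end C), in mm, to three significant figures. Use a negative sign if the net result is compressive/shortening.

Internal axial forces (sectioning from the free end, tension +): N_BC = 25.6 kN, N_AB = -15.6 kN.
A_AB = 1789 mm².
δ_AB = -15600·596/(1789·2400) = -2.165 mm
δ_BC = 25600·191/(2110·191000) = 0.01213 mm
δ = Σδ_i = -2.153 mm.

-2.15 mm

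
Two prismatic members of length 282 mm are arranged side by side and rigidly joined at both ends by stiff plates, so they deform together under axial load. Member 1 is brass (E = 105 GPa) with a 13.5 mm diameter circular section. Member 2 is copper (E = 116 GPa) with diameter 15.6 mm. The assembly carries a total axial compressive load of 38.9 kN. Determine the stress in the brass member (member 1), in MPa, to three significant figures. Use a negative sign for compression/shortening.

A_1 = 143.1 mm².
A_2 = 191.1 mm².
Equal strain + equilibrium ⇒ each member carries load in proportion to AE: A₁E₁ = 15030000 N, A₂E₂ = 22170000 N, ΣAE = 37200000 N.
σ₁ = P·E₁/ΣAE = -38900·105000/37200000 = -109.8 MPa.

-110 MPa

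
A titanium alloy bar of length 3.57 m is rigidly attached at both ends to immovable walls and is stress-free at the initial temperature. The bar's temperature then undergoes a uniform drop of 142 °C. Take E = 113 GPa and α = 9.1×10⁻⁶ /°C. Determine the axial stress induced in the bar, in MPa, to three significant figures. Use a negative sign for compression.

Free thermal expansion αLΔT = 9.1e-6 · 3570 · -142 = -4.613 mm.
The walls impose strain ε = −(-4.613)/3570 = 1.2922e-03; σ = Eε = 113000 · 1.2922e-03 = 146 MPa.

146 MPa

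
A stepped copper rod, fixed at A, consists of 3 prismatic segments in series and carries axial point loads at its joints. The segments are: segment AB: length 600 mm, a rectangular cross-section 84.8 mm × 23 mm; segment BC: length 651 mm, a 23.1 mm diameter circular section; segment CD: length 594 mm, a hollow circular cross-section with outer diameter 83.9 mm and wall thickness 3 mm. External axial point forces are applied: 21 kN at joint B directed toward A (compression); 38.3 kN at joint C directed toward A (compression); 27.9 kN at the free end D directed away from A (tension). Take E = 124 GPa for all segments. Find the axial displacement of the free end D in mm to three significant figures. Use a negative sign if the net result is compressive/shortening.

-0.0329 mm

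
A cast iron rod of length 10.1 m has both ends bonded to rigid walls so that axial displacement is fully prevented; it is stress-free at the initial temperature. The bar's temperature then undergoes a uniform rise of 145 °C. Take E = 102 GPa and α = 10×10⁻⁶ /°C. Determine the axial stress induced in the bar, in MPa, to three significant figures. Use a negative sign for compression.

-148 MPa

Free thermal expansion αLΔT = 10e-6 · 10100 · 145 = 14.64 mm.
The walls impose strain ε = −(14.64)/10100 = -1.4500e-03; σ = Eε = 102000 · -1.4500e-03 = -147.9 MPa.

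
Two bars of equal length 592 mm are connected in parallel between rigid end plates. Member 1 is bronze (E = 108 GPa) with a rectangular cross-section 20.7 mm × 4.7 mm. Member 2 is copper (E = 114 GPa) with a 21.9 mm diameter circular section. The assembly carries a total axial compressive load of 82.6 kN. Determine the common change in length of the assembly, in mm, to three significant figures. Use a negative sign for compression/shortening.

A_1 = 97.29 mm².
A_2 = 376.7 mm².
Equal strain + equilibrium ⇒ each member carries load in proportion to AE: A₁E₁ = 10510000 N, A₂E₂ = 42940000 N, ΣAE = 53450000 N.
δ = PL/ΣAE = -82600·592/53450000 = -0.9149 mm.

-0.915 mm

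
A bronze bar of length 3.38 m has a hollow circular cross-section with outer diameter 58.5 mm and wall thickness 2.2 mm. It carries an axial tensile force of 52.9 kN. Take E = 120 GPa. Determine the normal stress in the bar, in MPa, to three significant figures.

136 MPa

A = 389.1 mm².
σ = N/A = 52900/389.1 = 135.9 MPa.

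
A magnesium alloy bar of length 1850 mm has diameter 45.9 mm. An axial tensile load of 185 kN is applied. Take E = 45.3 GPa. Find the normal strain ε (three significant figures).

A = 1655 mm².
σ = N/A = 111.8 MPa; ε = σ/E = 111.8/45300 = 2.468e-03.

0.00247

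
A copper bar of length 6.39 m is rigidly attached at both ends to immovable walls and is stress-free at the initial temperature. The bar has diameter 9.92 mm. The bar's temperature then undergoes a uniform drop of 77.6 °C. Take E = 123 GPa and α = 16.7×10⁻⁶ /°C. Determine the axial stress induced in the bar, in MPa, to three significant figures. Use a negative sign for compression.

159 MPa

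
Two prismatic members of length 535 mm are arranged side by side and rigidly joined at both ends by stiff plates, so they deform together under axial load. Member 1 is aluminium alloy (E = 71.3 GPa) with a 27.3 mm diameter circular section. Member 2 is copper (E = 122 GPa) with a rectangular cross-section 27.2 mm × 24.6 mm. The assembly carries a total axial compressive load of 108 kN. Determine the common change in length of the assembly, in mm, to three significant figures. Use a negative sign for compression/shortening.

A_1 = 585.3 mm².
A_2 = 669.1 mm².
Equal strain + equilibrium ⇒ each member carries load in proportion to AE: A₁E₁ = 41740000 N, A₂E₂ = 81630000 N, ΣAE = 123400000 N.
δ = PL/ΣAE = -108000·535/123400000 = -0.4684 mm.

-0.468 mm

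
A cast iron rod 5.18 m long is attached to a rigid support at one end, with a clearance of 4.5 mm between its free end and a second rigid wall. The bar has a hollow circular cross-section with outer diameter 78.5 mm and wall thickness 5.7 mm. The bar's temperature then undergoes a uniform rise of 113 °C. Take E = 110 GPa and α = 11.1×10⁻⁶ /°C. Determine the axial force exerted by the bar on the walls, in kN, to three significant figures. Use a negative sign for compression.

Free thermal expansion αLΔT = 11.1e-6 · 5180 · 113 = 6.497 mm.
The walls engage after the gap closes; constrained expansion = 6.497 − 4.5 = 1.997 mm.
The walls impose strain ε = −(1.997)/5180 = -3.8557e-04; σ = Eε = 110000 · -3.8557e-04 = -42.41 MPa.
Wall reaction R = σ·A = -42.41·1304 = -55290 N = -55.29 kN.

-55.3 kN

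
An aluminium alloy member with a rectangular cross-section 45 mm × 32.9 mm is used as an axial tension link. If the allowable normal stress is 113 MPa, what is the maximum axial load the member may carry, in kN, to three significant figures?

A = 1480 mm².
P_max = σ_allow · A = 113 · 1480 = 167300 N = 167.3 kN.

167 kN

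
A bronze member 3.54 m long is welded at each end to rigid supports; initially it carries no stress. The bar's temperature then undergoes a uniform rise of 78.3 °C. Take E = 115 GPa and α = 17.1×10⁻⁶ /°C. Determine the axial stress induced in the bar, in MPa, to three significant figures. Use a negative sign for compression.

-154 MPa

Free thermal expansion αLΔT = 17.1e-6 · 3540 · 78.3 = 4.74 mm.
The walls impose strain ε = −(4.74)/3540 = -1.3389e-03; σ = Eε = 115000 · -1.3389e-03 = -154 MPa.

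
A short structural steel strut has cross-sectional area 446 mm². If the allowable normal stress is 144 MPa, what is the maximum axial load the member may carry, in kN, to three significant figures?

P_max = σ_allow · A = 144 · 446 = 64220 N = 64.22 kN.

64.2 kN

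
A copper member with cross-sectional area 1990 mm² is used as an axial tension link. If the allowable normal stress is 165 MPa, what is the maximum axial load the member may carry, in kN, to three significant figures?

P_max = σ_allow · A = 165 · 1990 = 328400 N = 328.4 kN.

328 kN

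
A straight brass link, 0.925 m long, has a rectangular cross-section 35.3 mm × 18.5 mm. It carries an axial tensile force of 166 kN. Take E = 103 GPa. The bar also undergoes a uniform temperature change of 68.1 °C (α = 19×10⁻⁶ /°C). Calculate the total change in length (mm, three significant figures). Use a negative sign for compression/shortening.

A = 653 mm².
δ_mech = NL/(AE) = 166000·925/(653·103000) = 2.283 mm.
δ_thermal = αLΔT = 19e-6·925·68.1 = 1.197 mm.
δ = δ_mech + δ_thermal = 3.48 mm.

3.48 mm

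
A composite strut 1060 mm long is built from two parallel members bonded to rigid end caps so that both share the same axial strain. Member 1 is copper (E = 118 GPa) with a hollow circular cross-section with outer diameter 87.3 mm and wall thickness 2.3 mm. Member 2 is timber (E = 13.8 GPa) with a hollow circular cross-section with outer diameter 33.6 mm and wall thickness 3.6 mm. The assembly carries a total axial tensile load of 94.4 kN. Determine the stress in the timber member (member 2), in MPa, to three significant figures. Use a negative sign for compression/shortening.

16.9 MPa

A_1 = 614.2 mm².
A_2 = 339.3 mm².
Equal strain + equilibrium ⇒ each member carries load in proportion to AE: A₁E₁ = 72470000 N, A₂E₂ = 4682000 N, ΣAE = 77160000 N.
σ₂ = P·E₂/ΣAE = 94400·13800/77160000 = 16.88 MPa.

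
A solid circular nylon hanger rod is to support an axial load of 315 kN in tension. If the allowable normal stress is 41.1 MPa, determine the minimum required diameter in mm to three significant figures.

98.8 mm

Required area A ≥ P/σ_allow = 315000/41.1 = 7664 mm².
For a solid circular section, d ≥ √(4A/π) = 98.78 mm.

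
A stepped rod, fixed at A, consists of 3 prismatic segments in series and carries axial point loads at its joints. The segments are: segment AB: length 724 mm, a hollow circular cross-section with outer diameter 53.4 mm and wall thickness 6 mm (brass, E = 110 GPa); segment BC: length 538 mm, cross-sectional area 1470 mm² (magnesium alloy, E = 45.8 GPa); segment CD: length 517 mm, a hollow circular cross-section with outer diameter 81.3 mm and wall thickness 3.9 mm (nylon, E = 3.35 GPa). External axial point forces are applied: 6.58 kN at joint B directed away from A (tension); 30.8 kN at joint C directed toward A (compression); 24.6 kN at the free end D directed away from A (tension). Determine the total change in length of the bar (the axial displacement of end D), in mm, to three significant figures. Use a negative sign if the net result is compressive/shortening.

3.96 mm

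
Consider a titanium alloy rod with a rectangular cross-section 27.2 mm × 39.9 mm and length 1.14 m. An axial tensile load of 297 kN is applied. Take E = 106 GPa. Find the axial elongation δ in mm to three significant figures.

2.94 mm

A = 1085 mm².
δ_mech = NL/(AE) = 297000·1140/(1085·106000) = 2.943 mm.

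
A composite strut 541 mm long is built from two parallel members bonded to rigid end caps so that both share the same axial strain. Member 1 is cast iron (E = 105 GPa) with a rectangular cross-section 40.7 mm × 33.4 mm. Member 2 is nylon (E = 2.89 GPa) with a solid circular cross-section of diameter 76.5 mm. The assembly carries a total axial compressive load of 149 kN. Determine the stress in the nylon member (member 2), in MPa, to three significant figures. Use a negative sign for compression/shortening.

A_1 = 1359 mm².
A_2 = 4596 mm².
Equal strain + equilibrium ⇒ each member carries load in proportion to AE: A₁E₁ = 142700000 N, A₂E₂ = 13280000 N, ΣAE = 156000000 N.
σ₂ = P·E₂/ΣAE = -149000·2890/156000000 = -2.76 MPa.

-2.76 MPa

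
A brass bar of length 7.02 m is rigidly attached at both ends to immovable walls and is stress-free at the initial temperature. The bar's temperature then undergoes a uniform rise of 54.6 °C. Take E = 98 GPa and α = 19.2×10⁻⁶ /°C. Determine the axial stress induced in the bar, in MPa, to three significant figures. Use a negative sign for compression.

Free thermal expansion αLΔT = 19.2e-6 · 7020 · 54.6 = 7.359 mm.
The walls impose strain ε = −(7.359)/7020 = -1.0483e-03; σ = Eε = 98000 · -1.0483e-03 = -102.7 MPa.

-103 MPa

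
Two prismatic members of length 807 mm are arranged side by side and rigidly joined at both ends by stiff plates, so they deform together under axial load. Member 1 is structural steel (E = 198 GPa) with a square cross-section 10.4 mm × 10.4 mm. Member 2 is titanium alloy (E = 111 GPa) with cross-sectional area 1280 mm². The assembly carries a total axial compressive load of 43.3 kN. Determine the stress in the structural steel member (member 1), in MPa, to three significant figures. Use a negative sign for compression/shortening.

-52.4 MPa

A_1 = 108.2 mm².
Equal strain + equilibrium ⇒ each member carries load in proportion to AE: A₁E₁ = 21420000 N, A₂E₂ = 142100000 N, ΣAE = 163500000 N.
σ₁ = P·E₁/ΣAE = -43300·198000/163500000 = -52.44 MPa.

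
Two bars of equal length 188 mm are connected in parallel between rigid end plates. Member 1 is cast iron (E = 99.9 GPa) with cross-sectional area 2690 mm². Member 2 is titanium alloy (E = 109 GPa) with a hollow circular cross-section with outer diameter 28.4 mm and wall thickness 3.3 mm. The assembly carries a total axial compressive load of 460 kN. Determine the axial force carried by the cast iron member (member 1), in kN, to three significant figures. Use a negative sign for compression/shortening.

-416 kN

A_2 = 260.2 mm².
Equal strain + equilibrium ⇒ each member carries load in proportion to AE: A₁E₁ = 268700000 N, A₂E₂ = 28360000 N, ΣAE = 297100000 N.
F₁ = P·A₁E₁/ΣAE = -460000·268700000/297100000 = -416100 N.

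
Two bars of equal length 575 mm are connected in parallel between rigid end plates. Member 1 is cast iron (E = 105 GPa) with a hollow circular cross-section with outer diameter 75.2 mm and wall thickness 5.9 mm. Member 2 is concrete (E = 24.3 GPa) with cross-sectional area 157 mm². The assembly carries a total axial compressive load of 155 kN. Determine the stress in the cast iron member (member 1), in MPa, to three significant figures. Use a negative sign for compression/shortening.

-117 MPa

A_1 = 1285 mm².
Equal strain + equilibrium ⇒ each member carries load in proportion to AE: A₁E₁ = 134900000 N, A₂E₂ = 3815000 N, ΣAE = 138700000 N.
σ₁ = P·E₁/ΣAE = -155000·105000/138700000 = -117.3 MPa.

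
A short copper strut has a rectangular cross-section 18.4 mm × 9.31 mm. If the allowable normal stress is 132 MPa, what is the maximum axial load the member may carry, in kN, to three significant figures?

22.6 kN

A = 171.3 mm².
P_max = σ_allow · A = 132 · 171.3 = 22610 N = 22.61 kN.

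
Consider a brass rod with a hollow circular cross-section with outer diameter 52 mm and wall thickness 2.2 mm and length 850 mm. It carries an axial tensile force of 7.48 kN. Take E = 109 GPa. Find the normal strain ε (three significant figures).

1.99e-04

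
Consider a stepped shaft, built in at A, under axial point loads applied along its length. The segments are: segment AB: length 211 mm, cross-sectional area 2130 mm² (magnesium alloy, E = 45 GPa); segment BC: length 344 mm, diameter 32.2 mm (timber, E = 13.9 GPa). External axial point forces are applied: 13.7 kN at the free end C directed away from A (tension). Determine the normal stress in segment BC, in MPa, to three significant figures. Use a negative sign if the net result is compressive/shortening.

16.8 MPa

Internal axial forces (sectioning from the free end, tension +): N_BC = 13.7 kN, N_AB = 13.7 kN.
A_BC = 814.3 mm².
σ_BC = N_BC/A_BC = 13700/814.3 = 16.82 MPa.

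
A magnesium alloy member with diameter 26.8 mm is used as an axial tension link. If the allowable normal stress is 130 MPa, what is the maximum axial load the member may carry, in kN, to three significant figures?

73.3 kN

A = 564.1 mm².
P_max = σ_allow · A = 130 · 564.1 = 73330 N = 73.33 kN.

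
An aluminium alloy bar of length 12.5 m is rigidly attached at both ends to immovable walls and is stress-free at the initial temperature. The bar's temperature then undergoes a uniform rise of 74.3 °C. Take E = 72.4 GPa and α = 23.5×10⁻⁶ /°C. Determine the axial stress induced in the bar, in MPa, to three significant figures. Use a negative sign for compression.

-126 MPa

Free thermal expansion αLΔT = 23.5e-6 · 12500 · 74.3 = 21.83 mm.
The walls impose strain ε = −(21.83)/12500 = -1.7460e-03; σ = Eε = 72400 · -1.7460e-03 = -126.4 MPa.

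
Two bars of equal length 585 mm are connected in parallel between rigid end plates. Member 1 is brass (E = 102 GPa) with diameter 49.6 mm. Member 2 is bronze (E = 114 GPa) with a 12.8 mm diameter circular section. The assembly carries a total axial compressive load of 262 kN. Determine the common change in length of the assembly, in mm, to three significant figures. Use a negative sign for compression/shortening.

A_1 = 1932 mm².
A_2 = 128.7 mm².
Equal strain + equilibrium ⇒ each member carries load in proportion to AE: A₁E₁ = 197100000 N, A₂E₂ = 14670000 N, ΣAE = 211800000 N.
δ = PL/ΣAE = -262000·585/211800000 = -0.7238 mm.

-0.724 mm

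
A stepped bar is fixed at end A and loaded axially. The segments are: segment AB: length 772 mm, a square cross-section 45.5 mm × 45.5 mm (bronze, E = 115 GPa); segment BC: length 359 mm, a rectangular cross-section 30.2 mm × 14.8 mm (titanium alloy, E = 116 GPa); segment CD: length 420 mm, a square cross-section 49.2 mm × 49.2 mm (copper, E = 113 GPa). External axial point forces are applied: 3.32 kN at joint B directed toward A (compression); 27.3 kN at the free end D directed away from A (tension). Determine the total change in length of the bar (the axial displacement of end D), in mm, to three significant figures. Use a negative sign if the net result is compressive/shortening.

0.309 mm

Internal axial forces (sectioning from the free end, tension +): N_CD = 27.3 kN, N_BC = 27.3 kN, N_AB = 23.98 kN.
A_AB = 2070 mm².
A_BC = 447 mm².
A_CD = 2421 mm².
δ_AB = 23980·772/(2070·115000) = 0.07776 mm
δ_BC = 27300·359/(447·116000) = 0.189 mm
δ_CD = 27300·420/(2421·113000) = 0.04192 mm
δ = Σδ_i = 0.3087 mm.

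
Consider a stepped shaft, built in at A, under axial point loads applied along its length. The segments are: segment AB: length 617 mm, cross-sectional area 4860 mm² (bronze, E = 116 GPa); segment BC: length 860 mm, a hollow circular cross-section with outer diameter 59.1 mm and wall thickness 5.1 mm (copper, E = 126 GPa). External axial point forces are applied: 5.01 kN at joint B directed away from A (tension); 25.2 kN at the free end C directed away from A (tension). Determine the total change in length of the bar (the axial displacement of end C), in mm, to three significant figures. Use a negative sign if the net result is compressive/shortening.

Internal axial forces (sectioning from the free end, tension +): N_BC = 25.2 kN, N_AB = 30.21 kN.
A_BC = 865.2 mm².
δ_AB = 30210·617/(4860·116000) = 0.03306 mm
δ_BC = 25200·860/(865.2·126000) = 0.1988 mm
δ = Σδ_i = 0.2319 mm.

0.232 mm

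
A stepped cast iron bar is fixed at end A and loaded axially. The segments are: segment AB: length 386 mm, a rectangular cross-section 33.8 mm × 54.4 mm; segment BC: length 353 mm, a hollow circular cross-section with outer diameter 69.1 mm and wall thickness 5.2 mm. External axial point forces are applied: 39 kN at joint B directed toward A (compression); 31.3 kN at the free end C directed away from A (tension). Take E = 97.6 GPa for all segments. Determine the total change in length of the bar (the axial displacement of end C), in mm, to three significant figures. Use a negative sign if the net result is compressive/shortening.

0.0919 mm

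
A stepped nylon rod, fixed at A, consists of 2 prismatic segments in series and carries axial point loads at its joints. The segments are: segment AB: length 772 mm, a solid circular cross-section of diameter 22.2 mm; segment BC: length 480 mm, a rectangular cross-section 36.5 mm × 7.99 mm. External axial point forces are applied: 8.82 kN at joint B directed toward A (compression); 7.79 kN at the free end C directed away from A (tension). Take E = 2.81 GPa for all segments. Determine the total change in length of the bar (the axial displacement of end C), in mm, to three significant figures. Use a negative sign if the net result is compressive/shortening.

3.83 mm

Internal axial forces (sectioning from the free end, tension +): N_BC = 7.79 kN, N_AB = -1.03 kN.
A_AB = 387.1 mm².
A_BC = 291.6 mm².
δ_AB = -1030·772/(387.1·2810) = -0.7311 mm
δ_BC = 7790·480/(291.6·2810) = 4.563 mm
δ = Σδ_i = 3.832 mm.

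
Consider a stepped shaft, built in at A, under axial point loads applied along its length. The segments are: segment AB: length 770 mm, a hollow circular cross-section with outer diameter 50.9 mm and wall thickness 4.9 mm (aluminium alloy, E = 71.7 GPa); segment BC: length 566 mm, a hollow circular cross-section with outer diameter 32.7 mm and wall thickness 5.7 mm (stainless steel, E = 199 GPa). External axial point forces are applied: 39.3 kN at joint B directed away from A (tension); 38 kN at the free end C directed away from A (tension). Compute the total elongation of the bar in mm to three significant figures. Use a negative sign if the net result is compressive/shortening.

1.40 mm

Internal axial forces (sectioning from the free end, tension +): N_BC = 38 kN, N_AB = 77.3 kN.
A_AB = 708.1 mm².
A_BC = 483.5 mm².
δ_AB = 77300·770/(708.1·71700) = 1.172 mm
δ_BC = 38000·566/(483.5·199000) = 0.2235 mm
δ = Σδ_i = 1.396 mm.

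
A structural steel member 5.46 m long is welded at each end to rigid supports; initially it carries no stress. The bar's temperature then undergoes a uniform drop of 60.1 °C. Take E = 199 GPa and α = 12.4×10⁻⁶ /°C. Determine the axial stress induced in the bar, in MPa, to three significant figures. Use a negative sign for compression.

148 MPa

Free thermal expansion αLΔT = 12.4e-6 · 5460 · -60.1 = -4.069 mm.
The walls impose strain ε = −(-4.069)/5460 = 7.4524e-04; σ = Eε = 199000 · 7.4524e-04 = 148.3 MPa.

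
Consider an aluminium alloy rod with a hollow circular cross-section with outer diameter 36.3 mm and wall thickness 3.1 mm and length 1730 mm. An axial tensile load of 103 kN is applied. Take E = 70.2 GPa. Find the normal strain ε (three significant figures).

0.00454

A = 323.3 mm².
σ = N/A = 318.6 MPa; ε = σ/E = 318.6/70200 = 4.538e-03.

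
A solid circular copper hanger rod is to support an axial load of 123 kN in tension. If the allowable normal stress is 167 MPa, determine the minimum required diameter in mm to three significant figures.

30.6 mm

Required area A ≥ P/σ_allow = 123000/167 = 736.5 mm².
For a solid circular section, d ≥ √(4A/π) = 30.62 mm.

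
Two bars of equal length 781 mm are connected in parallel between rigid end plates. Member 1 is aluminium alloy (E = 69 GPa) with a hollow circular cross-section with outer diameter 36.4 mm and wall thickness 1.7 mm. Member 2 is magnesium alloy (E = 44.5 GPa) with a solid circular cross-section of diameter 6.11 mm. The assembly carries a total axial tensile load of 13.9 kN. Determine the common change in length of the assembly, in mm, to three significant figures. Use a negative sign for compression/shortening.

0.770 mm

A_1 = 185.3 mm².
A_2 = 29.32 mm².
Equal strain + equilibrium ⇒ each member carries load in proportion to AE: A₁E₁ = 12790000 N, A₂E₂ = 1305000 N, ΣAE = 14090000 N.
δ = PL/ΣAE = 13900·781/14090000 = 0.7704 mm.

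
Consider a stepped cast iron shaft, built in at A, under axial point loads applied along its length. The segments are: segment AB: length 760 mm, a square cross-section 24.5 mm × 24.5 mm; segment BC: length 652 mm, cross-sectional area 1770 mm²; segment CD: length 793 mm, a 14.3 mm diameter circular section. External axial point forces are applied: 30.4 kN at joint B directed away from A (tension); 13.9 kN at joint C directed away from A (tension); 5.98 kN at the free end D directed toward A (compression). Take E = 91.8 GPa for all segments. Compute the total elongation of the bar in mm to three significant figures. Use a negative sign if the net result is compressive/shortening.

0.239 mm

Internal axial forces (sectioning from the free end, tension +): N_CD = -5.98 kN, N_BC = 7.92 kN, N_AB = 38.32 kN.
A_AB = 600.2 mm².
A_CD = 160.6 mm².
δ_AB = 38320·760/(600.2·91800) = 0.5285 mm
δ_BC = 7920·652/(1770·91800) = 0.03178 mm
δ_CD = -5980·793/(160.6·91800) = -0.3216 mm
δ = Σδ_i = 0.2387 mm.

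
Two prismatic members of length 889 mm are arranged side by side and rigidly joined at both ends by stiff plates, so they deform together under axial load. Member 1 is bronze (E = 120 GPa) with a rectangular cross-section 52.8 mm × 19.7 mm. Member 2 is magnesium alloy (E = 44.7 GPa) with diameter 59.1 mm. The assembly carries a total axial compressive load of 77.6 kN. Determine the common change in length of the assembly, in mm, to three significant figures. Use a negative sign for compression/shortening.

-0.279 mm

A_1 = 1040 mm².
A_2 = 2743 mm².
Equal strain + equilibrium ⇒ each member carries load in proportion to AE: A₁E₁ = 124800000 N, A₂E₂ = 122600000 N, ΣAE = 247400000 N.
δ = PL/ΣAE = -77600·889/247400000 = -0.2788 mm.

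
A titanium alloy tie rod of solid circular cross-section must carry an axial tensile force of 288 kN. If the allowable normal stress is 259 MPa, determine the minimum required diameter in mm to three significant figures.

Required area A ≥ P/σ_allow = 288000/259 = 1112 mm².
For a solid circular section, d ≥ √(4A/π) = 37.63 mm.

37.6 mm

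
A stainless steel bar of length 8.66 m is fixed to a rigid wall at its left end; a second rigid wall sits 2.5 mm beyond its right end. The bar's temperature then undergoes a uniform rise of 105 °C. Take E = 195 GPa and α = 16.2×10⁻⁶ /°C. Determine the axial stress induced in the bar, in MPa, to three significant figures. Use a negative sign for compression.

Free thermal expansion αLΔT = 16.2e-6 · 8660 · 105 = 14.73 mm.
The walls engage after the gap closes; constrained expansion = 14.73 − 2.5 = 12.23 mm.
The walls impose strain ε = −(12.23)/8660 = -1.4123e-03; σ = Eε = 195000 · -1.4123e-03 = -275.4 MPa.

-275 MPa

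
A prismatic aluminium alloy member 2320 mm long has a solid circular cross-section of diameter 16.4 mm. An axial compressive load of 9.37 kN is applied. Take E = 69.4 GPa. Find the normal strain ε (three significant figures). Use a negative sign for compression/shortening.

-6.39e-04

A = 211.2 mm².
σ = N/A = -44.36 MPa; ε = σ/E = -44.36/69400 = -6.391e-04.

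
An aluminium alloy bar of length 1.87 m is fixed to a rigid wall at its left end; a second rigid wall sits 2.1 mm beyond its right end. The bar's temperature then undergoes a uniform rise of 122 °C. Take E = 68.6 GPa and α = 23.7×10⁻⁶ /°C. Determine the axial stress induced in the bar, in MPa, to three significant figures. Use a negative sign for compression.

Free thermal expansion αLΔT = 23.7e-6 · 1870 · 122 = 5.407 mm.
The walls engage after the gap closes; constrained expansion = 5.407 − 2.1 = 3.307 mm.
The walls impose strain ε = −(3.307)/1870 = -1.7684e-03; σ = Eε = 68600 · -1.7684e-03 = -121.3 MPa.

-121 MPa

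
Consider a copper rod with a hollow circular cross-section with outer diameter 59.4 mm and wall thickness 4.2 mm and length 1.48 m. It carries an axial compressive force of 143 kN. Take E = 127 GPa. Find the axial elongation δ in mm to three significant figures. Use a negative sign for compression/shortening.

A = 728.3 mm².
δ_mech = NL/(AE) = -143000·1480/(728.3·127000) = -2.288 mm.

-2.29 mm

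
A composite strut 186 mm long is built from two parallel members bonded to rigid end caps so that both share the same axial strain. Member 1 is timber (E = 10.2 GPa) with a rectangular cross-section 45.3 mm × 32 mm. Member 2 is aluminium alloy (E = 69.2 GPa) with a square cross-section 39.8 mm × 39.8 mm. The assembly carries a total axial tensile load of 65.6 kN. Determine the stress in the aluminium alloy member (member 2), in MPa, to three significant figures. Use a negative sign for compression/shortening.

36.5 MPa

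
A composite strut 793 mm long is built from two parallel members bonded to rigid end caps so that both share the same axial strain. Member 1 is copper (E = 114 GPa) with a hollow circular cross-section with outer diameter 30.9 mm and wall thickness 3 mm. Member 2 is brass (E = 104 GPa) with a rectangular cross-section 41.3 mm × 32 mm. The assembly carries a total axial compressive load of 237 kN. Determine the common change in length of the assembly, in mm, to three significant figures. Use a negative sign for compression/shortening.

-1.12 mm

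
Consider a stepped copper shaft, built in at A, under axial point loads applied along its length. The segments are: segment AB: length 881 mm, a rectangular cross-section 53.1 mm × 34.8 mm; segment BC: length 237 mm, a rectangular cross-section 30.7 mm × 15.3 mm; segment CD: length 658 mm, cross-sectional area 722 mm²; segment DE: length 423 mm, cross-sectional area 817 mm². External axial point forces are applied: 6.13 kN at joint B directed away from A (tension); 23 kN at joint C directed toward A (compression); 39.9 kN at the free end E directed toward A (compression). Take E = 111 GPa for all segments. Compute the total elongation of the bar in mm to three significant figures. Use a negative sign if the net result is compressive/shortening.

-1.04 mm

Internal axial forces (sectioning from the free end, tension +): N_DE = -39.9 kN, N_CD = -39.9 kN, N_BC = -62.9 kN, N_AB = -56.77 kN.
A_AB = 1848 mm².
A_BC = 469.7 mm².
δ_AB = -56770·881/(1848·111000) = -0.2438 mm
δ_BC = -62900·237/(469.7·111000) = -0.2859 mm
δ_CD = -39900·658/(722·111000) = -0.3276 mm
δ_DE = -39900·423/(817·111000) = -0.1861 mm
δ = Σδ_i = -1.043 mm.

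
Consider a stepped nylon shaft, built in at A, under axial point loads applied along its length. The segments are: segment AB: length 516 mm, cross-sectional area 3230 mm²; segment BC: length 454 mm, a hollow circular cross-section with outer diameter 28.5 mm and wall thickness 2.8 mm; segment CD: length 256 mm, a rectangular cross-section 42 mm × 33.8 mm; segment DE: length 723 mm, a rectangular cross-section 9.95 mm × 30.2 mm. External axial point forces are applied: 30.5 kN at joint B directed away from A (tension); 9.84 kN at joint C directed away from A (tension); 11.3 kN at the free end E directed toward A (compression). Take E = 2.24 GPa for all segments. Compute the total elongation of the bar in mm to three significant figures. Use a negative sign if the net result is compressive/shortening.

Internal axial forces (sectioning from the free end, tension +): N_DE = -11.3 kN, N_CD = -11.3 kN, N_BC = -1.46 kN, N_AB = 29.04 kN.
A_BC = 226.1 mm².
A_CD = 1420 mm².
A_DE = 300.5 mm².
δ_AB = 29040·516/(3230·2240) = 2.071 mm
δ_BC = -1460·454/(226.1·2240) = -1.309 mm
δ_CD = -11300·256/(1420·2240) = -0.9097 mm
δ_DE = -11300·723/(300.5·2240) = -12.14 mm
δ = Σδ_i = -12.29 mm.

-12.3 mm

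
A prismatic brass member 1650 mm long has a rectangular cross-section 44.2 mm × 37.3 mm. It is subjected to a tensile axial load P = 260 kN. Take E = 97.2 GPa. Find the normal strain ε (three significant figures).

A = 1649 mm².
σ = N/A = 157.7 MPa; ε = σ/E = 157.7/97200 = 1.622e-03.

0.00162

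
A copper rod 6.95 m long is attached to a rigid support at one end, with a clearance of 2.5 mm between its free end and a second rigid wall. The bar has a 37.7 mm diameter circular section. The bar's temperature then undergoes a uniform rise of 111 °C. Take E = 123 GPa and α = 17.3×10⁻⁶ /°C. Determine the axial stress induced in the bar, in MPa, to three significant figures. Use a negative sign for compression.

-192 MPa

Free thermal expansion αLΔT = 17.3e-6 · 6950 · 111 = 13.35 mm.
The walls engage after the gap closes; constrained expansion = 13.35 − 2.5 = 10.85 mm.
The walls impose strain ε = −(10.85)/6950 = -1.5606e-03; σ = Eε = 123000 · -1.5606e-03 = -192 MPa.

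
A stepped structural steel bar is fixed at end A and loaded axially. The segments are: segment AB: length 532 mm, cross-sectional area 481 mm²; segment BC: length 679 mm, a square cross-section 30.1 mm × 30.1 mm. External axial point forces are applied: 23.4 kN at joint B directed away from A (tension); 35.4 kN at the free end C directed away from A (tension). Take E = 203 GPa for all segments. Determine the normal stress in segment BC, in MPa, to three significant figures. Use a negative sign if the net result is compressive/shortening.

Internal axial forces (sectioning from the free end, tension +): N_BC = 35.4 kN, N_AB = 58.8 kN.
A_BC = 906 mm².
σ_BC = N_BC/A_BC = 35400/906 = 39.07 MPa.

39.1 MPa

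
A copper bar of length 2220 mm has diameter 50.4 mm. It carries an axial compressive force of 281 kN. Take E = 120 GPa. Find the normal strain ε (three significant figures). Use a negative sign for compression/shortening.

-0.00117

A = 1995 mm².
σ = N/A = -140.8 MPa; ε = σ/E = -140.8/120000 = -1.174e-03.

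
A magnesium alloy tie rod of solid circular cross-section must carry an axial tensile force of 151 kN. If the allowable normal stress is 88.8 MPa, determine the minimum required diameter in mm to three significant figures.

46.5 mm

Required area A ≥ P/σ_allow = 151000/88.8 = 1700 mm².
For a solid circular section, d ≥ √(4A/π) = 46.53 mm.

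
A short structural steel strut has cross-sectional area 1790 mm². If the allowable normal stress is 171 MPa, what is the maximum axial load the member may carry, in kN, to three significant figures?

P_max = σ_allow · A = 171 · 1790 = 306100 N = 306.1 kN.

306 kN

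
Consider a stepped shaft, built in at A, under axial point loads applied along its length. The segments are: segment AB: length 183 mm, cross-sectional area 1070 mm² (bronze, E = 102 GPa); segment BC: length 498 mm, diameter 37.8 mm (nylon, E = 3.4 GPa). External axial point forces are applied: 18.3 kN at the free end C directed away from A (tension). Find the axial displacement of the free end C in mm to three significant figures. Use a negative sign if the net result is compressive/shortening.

2.42 mm

Internal axial forces (sectioning from the free end, tension +): N_BC = 18.3 kN, N_AB = 18.3 kN.
A_BC = 1122 mm².
δ_AB = 18300·183/(1070·102000) = 0.03068 mm
δ_BC = 18300·498/(1122·3400) = 2.389 mm
δ = Σδ_i = 2.419 mm.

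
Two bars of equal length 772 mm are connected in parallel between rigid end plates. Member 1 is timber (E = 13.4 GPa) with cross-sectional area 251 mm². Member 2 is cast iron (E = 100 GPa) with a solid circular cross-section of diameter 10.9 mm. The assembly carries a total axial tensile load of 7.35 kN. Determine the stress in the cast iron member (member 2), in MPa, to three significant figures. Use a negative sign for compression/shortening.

57.9 MPa

A_2 = 93.31 mm².
Equal strain + equilibrium ⇒ each member carries load in proportion to AE: A₁E₁ = 3363000 N, A₂E₂ = 9331000 N, ΣAE = 12690000 N.
σ₂ = P·E₂/ΣAE = 7350·100000/12690000 = 57.9 MPa.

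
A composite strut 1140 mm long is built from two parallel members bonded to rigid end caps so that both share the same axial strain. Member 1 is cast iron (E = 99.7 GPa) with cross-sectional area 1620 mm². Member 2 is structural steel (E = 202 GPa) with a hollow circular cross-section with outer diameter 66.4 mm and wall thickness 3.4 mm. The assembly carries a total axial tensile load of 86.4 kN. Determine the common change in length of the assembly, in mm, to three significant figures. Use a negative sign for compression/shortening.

A_2 = 672.9 mm².
Equal strain + equilibrium ⇒ each member carries load in proportion to AE: A₁E₁ = 161500000 N, A₂E₂ = 135900000 N, ΣAE = 297400000 N.
δ = PL/ΣAE = 86400·1140/297400000 = 0.3311 mm.

0.331 mm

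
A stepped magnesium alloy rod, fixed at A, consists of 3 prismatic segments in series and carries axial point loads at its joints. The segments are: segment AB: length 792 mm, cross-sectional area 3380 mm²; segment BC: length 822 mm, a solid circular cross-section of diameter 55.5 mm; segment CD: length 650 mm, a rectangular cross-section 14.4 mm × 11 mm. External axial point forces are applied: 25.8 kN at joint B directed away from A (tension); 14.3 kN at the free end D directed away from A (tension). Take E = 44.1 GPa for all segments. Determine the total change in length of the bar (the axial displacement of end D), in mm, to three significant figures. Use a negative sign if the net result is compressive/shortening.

1.65 mm

Internal axial forces (sectioning from the free end, tension +): N_CD = 14.3 kN, N_BC = 14.3 kN, N_AB = 40.1 kN.
A_BC = 2419 mm².
A_CD = 158.4 mm².
δ_AB = 40100·792/(3380·44100) = 0.2131 mm
δ_BC = 14300·822/(2419·44100) = 0.1102 mm
δ_CD = 14300·650/(158.4·44100) = 1.331 mm
δ = Σδ_i = 1.654 mm.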